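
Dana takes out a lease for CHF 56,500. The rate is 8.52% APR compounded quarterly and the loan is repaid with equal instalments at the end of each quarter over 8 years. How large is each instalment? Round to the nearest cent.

CHF 2,453.22

Periodic rate i = 0.0852/4 = 0.0213; n = 8 × 4 = 32 periods.
PMT = 56500 / ( [1 − (1+0.0213)^(−32)] / 0.0213 ) = 56500 / 23.030967 = 2,453.2187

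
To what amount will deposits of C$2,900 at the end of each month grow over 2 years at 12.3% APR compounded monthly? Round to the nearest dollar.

C$78,455

i = 0.123/12 = 0.01025 per month; n = 2·12 = 24.
FV = PMT · [(1+i)^n − 1] / i = 2900 · 27.053574 = 78,455.3656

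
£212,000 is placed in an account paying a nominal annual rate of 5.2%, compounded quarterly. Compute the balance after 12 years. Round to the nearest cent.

£394,084.40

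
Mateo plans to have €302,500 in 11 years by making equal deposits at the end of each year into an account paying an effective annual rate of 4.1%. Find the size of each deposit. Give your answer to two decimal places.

€22,314.07

FV-annuity factor = 13.556470; PMT = 302500 / 13.556470 = 22,314.0692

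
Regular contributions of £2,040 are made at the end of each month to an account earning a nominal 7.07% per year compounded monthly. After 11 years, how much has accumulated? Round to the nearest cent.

£405,633.80

Periodic rate i = 0.0707/12 = 0.00589167; n = 11 × 12 = 132 periods.
Accumulation factor s(132|0.00589167) = 198.840100; FV = 2040 × 198.840100 = 405,633.8044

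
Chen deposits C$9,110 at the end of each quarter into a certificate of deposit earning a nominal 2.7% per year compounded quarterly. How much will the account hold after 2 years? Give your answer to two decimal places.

With 4 periods per year: i = 0.00675, n = 8.
FV = PMT · [(1+i)^n − 1] / i = 9110 · 8.191573 = 74,625.2314

C$74,625.23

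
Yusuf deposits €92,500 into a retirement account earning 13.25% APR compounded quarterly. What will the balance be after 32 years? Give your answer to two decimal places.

€5,993,896.09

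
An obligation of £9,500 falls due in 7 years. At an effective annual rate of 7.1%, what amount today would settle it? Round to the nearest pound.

£5,878

PV = FV·(1+i)^(−n) = 9,500 × 0.618691 = 5,877.5632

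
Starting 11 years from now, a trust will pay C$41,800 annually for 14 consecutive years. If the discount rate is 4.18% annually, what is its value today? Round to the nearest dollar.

C$289,720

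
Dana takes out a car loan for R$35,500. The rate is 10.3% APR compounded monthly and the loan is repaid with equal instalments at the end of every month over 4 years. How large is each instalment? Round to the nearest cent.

R$905.49

With 12 periods per year: i = 0.00858333, n = 48.
PMT = 35500 / ( [1 − (1+0.00858333)^(−48)] / 0.00858333 ) = 35500 / 39.205079 = 905.4949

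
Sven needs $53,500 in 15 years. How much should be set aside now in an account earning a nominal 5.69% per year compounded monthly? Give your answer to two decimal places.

i = 0.0569/12 = 0.00474167 per month; n = 15·12 = 180.
PV = 53,500 / (1 + 0.00474167)^180 = 53,500 / 2.343119 = 22,832.8157

$22,832.82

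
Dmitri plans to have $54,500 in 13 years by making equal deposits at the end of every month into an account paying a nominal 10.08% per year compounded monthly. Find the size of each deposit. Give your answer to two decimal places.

$170.35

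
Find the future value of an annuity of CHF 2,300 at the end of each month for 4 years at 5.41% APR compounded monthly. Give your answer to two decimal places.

i = 0.0541/12 = 0.00450833 per month; n = 4·12 = 48.
Accumulation factor s(48|0.00450833) = 53.455503; FV = 2300 × 53.455503 = 122,947.6570

CHF 122,947.66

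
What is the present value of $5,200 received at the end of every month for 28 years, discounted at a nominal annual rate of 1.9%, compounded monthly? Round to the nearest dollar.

i = 0.019/12 = 0.00158333 per month; n = 28·12 = 336.
PV = 5200 × [1 − (1+0.00158333)^(−336)] / 0.00158333 = 5200 × 260.415074 = 1,354,158.3849

$1,354,158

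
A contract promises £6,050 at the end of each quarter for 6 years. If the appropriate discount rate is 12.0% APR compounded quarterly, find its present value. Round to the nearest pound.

£102,460

With 4 periods per year: i = 0.03, n = 24.
PV = PMT · [1 − (1+i)^(−n)] / i = 6050 · 16.935542 = 102,460.0298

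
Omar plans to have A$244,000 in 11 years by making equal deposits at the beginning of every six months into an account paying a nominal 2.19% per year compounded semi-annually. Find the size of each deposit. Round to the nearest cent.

A$9,762.02

i = 0.0219/2 = 0.01095 per half-year; n = 11·2 = 22.
PMT = 244000 / ( [(1+0.01095)^22 − 1] / 0.01095 × (1+i) ) = 244000 / 24.994823 = 9,762.0214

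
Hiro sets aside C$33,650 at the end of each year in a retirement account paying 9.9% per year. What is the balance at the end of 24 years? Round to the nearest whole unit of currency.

C$2,935,728

Accumulation factor s(24|0.099) = 87.243043; FV = 33650 × 87.243043 = 2,935,728.3866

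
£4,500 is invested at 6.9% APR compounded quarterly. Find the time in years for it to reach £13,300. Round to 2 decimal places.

Periodic rate i = 0.069/4 = 0.01725.
n = ln(13300/4500) / ln(1+0.01725) = ln(2.95556) / 0.017103 = 63.3627 quarters
= 63.3627/4 years

15.84 years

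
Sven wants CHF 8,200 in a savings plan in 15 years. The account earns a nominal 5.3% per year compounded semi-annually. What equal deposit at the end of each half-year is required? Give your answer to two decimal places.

CHF 182.35

Periodic rate i = 0.053/2 = 0.0265; n = 15 × 2 = 30 periods.
PMT = 8200 / ( [(1+0.0265)^30 − 1] / 0.0265 ) = 8200 / 44.967432 = 182.3542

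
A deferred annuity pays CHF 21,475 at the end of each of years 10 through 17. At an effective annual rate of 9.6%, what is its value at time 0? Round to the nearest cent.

CHF 50,946.80

PV at t=9 (ordinary 8-year annuity): 21475 × a(8|0.096) = 21475 × 5.413507 = 116,255.0700
PV₀ = 116,255.0700 / (1+0.096)^9 = 116,255.0700 / 2.281891 = 50,946.8004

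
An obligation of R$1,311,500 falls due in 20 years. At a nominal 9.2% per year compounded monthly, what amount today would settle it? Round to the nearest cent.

R$209,755.86

i = 0.092/12 = 0.00766667 per month; n = 20·12 = 240.
PV = FV·(1+i)^(−n) = 1,311,500 × 0.159936 = 209,755.8611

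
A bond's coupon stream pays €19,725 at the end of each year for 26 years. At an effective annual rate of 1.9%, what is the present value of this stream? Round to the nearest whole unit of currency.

€401,751

PV = 19725 × [1 − (1+0.019)^(−26)] / 0.019 = 19725 × 20.367623 = 401,751.3653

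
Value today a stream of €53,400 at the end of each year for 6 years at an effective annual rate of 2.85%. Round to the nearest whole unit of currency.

€290,722

PV = 53400 × [1 − (1+0.0285)^(−6)] / 0.0285 = 53400 × 5.444227 = 290,721.7317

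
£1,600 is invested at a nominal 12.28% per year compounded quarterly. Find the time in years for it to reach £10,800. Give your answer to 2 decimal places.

Periodic rate i = 0.1228/4 = 0.0307.
(1+i)^n = 10800/1600 = 6.75000, so n = ln 6.75000 / ln 1.0307 = 63.1500 quarters
= 63.1500/4 years

15.79 years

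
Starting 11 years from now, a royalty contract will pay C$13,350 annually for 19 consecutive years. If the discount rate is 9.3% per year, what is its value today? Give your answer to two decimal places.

C$48,102.84

PV at t=10 (ordinary 19-year annuity): 13350 × a(19|0.093) = 13350 × 8.767809 = 117,050.2563
PV₀ = 117,050.2563 / (1+0.093)^10 = 117,050.2563 / 2.433333 = 48,102.8435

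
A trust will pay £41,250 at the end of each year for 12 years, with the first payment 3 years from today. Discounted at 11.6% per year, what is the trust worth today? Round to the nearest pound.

Value one period before first payment (t=2): 41250 × [1 − (1+0.116)^(−12)] / 0.116 = 41250 × 6.310904 = 260,324.7909
Discount back 2 years: 260,324.7909 × (1+0.116)^(−2) = 260,324.7909 × 0.802919 = 209,019.6610

£209,020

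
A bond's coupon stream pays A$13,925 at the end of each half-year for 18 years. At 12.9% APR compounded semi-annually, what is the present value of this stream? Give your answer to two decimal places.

A$193,140.94

With 2 periods per year: i = 0.0645, n = 36.
PV = 13925 × [1 − (1+0.0645)^(−36)] / 0.0645 = 13925 × 13.870086 = 193,140.9427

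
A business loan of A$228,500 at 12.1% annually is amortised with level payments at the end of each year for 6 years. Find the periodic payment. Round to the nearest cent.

Annuity-PV factor = 4.099789; PMT = 228500 / 4.099789 = 55,734.5707

A$55,734.57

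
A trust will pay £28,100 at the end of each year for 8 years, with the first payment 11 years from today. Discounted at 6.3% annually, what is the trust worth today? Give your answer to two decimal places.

£93,607.50

Value one period before first payment (t=10): 28100 × [1 − (1+0.063)^(−8)] / 0.063 = 28100 × 6.136730 = 172,442.1021
PV₀ = 172,442.1021 / (1+0.063)^10 = 172,442.1021 / 1.842182 = 93,607.5035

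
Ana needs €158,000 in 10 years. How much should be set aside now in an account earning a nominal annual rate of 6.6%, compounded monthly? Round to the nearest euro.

€81,810

Periodic rate i = 0.066/12 = 0.0055; n = 10 × 12 = 120 periods.
PV = 158,000 / (1 + 0.0055)^120 = 158,000 / 1.931297 = 81,810.3207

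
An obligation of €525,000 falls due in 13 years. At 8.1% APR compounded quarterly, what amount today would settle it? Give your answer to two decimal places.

€185,104.05

i = 0.081/4 = 0.02025 per quarter; n = 13·4 = 52.
PV = 525,000 / (1 + 0.02025)^52 = 525,000 / 2.836243 = 185,104.0514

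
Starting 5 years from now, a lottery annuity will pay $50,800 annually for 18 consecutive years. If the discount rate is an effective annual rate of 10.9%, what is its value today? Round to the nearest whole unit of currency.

Value one period before first payment (t=4): 50800 × [1 − (1+0.109)^(−18)] / 0.109 = 50800 × 7.749342 = 393,666.5782
Discount back 4 years: 393,666.5782 × (1+0.109)^(−4) = 393,666.5782 × 0.661110 = 260,256.9648

$260,257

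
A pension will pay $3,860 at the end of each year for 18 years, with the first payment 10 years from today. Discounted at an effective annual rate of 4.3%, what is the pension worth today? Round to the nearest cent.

$32,652.09

Value one period before first payment (t=9): 3860 × [1 − (1+0.043)^(−18)] / 0.043 = 3860 × 12.356128 = 47,694.6533
Discount back 9 years: 47,694.6533 × (1+0.043)^(−9) = 47,694.6533 × 0.684607 = 32,652.0852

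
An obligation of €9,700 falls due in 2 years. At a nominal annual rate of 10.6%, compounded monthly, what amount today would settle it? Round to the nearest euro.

i = 0.106/12 = 0.00883333 per month; n = 2·12 = 24.
Discount factor = (1+0.00883333)^(−24) = 0.809718; PV = 9,700 × 0.809718 = 7,854.2654

€7,854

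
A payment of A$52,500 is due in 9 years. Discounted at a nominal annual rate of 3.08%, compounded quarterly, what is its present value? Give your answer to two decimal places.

Periodic rate i = 0.0308/4 = 0.0077; n = 9 × 4 = 36 periods.
PV = 52,500 / (1 + 0.0077)^36 = 52,500 / 1.318030 = 39,832.1726

A$39,832.17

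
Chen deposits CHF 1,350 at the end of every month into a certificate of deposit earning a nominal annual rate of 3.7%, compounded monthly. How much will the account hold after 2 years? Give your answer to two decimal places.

CHF 33,575.25

i = 0.037/12 = 0.00308333 per month; n = 2·12 = 24.
FV = PMT · [(1+i)^n − 1] / i = 1350 · 24.870557 = 33,575.2525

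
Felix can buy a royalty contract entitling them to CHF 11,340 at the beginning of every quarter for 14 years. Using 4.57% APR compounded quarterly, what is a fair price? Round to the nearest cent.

CHF 472,521.38

With 4 periods per year: i = 0.011425, n = 56.
PV = PMT · [1 − (1+i)^(−n)] / i × (1+i) = 11340 · 41.668552 = 472,521.3824
(Beginning-of-period payments → annuity-due factor ×(1+i).)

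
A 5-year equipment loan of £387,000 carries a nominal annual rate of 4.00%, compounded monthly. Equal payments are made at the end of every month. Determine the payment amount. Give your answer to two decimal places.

£7,127.19

Periodic rate i = 0.04/12 = 0.00333333; n = 5 × 12 = 60 periods.
PMT = 387000 / ( [1 − (1+0.00333333)^(−60)] / 0.00333333 ) = 387000 / 54.299069 = 7,127.1940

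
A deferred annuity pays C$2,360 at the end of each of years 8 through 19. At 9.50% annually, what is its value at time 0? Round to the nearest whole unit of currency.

C$8,732

Value one period before first payment (t=7): 2360 × [1 − (1+0.095)^(−12)] / 0.095 = 2360 × 6.983839 = 16,481.8610
Discount back 7 years: 16,481.8610 × (1+0.095)^(−7) = 16,481.8610 × 0.529787 = 8,731.8730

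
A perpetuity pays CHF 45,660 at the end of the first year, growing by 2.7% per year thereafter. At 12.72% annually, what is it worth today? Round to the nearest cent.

CHF 455,688.62

PV = PMT / (i − g) = 45660 / (0.1272 − 0.027) = 45660 / 0.100200 = 455,688.6228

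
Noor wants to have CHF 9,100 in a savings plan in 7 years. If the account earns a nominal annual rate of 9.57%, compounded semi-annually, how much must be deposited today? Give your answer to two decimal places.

With 2 periods per year: i = 0.04785, n = 14.
Discount factor = (1+0.04785)^(−14) = 0.519771; PV = 9,100 × 0.519771 = 4,729.9194

CHF 4,729.92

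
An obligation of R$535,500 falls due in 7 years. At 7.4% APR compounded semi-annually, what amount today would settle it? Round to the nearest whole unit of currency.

R$322,001

With 2 periods per year: i = 0.037, n = 14.
PV = 535,500 / (1 + 0.037)^14 = 535,500 / 1.663040 = 322,000.7518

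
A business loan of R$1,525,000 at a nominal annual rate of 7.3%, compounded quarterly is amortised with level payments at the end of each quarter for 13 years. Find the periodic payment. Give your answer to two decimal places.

With 4 periods per year: i = 0.01825, n = 52.
PMT = 1.525e+06 / ( [1 − (1+0.01825)^(−52)] / 0.01825 ) = 1.525e+06 / 33.399764 = 45,659.0057

R$45,659.01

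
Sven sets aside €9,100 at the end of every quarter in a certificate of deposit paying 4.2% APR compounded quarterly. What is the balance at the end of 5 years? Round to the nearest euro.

€201,351

Periodic rate i = 0.042/4 = 0.0105; n = 5 × 4 = 20 periods.
FV = PMT · [(1+i)^n − 1] / i = 9100 · 22.126487 = 201,351.0335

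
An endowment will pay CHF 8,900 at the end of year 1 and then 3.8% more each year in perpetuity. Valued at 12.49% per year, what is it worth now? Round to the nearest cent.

CHF 102,416.57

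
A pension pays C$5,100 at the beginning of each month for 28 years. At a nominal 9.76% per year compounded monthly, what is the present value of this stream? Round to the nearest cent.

i = 0.0976/12 = 0.00813333 per month; n = 28·12 = 336.
PV = PMT · [1 − (1+i)^(−n)] / i × (1+i) = 5100 · 115.799838 = 590,579.1741
(Beginning-of-period payments → annuity-due factor ×(1+i).)

C$590,579.17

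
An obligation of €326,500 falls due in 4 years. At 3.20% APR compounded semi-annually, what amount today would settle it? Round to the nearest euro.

€287,563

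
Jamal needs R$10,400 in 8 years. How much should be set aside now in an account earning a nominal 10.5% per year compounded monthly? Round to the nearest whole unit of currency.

Periodic rate i = 0.105/12 = 0.00875; n = 8 × 12 = 96 periods.
Discount factor = (1+0.00875)^(−96) = 0.433291; PV = 10,400 × 0.433291 = 4,506.2238

R$4,506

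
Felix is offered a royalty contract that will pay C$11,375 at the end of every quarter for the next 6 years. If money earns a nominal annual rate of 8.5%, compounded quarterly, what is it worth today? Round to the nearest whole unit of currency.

i = 0.085/4 = 0.02125 per quarter; n = 6·4 = 24.
Annuity factor a(24|0.02125) = 18.648813; PV = 11375 × 18.648813 = 212,130.2464

C$212,130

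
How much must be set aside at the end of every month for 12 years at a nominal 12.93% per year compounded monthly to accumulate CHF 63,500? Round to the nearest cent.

CHF 185.93

With 12 periods per year: i = 0.010775, n = 144.
FV-annuity factor = 341.532283; PMT = 63500 / 341.532283 = 185.9268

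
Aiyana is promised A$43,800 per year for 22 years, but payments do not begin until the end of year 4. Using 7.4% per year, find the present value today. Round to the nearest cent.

Value one period before first payment (t=3): 43800 × [1 − (1+0.074)^(−22)] / 0.074 = 43800 × 10.703722 = 468,823.0254
Discount back 3 years: 468,823.0254 × (1+0.074)^(−3) = 468,823.0254 × 0.807211 = 378,439.1767

A$378,439.18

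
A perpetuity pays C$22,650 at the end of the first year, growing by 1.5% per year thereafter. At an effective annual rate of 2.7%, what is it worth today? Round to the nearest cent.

C$1,887,500.00

PV = PMT / (i − g) = 22650 / (0.027 − 0.015) = 22650 / 0.012000 = 1,887,500.0000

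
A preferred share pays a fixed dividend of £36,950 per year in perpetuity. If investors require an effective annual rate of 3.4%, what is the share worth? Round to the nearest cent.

PV = C/r = 36950/0.034 = 1,086,764.7059

£1,086,764.71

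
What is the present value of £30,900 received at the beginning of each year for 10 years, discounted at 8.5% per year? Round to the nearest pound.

PV = PMT · [1 − (1+i)^(−n)] / i × (1+i) = 30900 · 7.119063 = 219,979.0357
(Beginning-of-period payments → annuity-due factor ×(1+i).)

£219,979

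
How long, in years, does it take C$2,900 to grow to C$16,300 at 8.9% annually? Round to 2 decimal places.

(1+i)^n = 16300/2900 = 5.62069, so n = ln 5.62069 / ln 1.089 = 20.2493 years

20.25 years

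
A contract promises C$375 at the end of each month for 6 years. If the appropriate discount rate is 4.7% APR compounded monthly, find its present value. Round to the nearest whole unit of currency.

With 12 periods per year: i = 0.00391667, n = 72.
Annuity factor a(72|0.00391667) = 62.632529; PV = 375 × 62.632529 = 23,487.1983

C$23,487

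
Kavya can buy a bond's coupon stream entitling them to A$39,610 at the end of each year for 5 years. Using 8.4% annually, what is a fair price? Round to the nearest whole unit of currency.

A$156,498

PV = PMT · [1 − (1+i)^(−n)] / i = 39610 · 3.950969 = 156,497.8647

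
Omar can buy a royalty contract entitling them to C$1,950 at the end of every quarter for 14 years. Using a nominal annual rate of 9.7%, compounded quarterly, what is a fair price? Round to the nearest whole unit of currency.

With 4 periods per year: i = 0.02425, n = 56.
Annuity factor a(56|0.02425) = 30.458726; PV = 1950 × 30.458726 = 59,394.5157

C$59,395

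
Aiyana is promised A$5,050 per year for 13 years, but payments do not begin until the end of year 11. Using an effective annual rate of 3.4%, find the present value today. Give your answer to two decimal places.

A$37,478.19

PV at t=10 (ordinary 13-year annuity): 5050 × a(13|0.034) = 5050 × 10.367944 = 52,358.1183
PV₀ = 52,358.1183 / (1+0.034)^10 = 52,358.1183 / 1.397029 = 37,478.1929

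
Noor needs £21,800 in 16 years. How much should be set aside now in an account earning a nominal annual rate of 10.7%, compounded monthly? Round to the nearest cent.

i = 0.107/12 = 0.00891667 per month; n = 16·12 = 192.
PV = FV·(1+i)^(−n) = 21,800 × 0.181879 = 3,964.9671

£3,964.97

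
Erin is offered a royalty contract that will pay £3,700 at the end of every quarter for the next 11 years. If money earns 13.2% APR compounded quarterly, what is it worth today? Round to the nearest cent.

£85,250.84

i = 0.132/4 = 0.033 per quarter; n = 11·4 = 44.
PV = 3700 × [1 − (1+0.033)^(−44)] / 0.033 = 3700 × 23.040768 = 85,250.8427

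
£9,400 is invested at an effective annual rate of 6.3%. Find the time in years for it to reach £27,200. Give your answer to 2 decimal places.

(1+i)^n = 27200/9400 = 2.89362, so n = ln 2.89362 / ln 1.063 = 17.3910 years

17.39 years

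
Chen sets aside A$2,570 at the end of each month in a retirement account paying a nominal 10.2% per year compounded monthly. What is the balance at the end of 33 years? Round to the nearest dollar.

A$8,330,843

i = 0.102/12 = 0.0085 per month; n = 33·12 = 396.
FV = 2570 × [(1+0.0085)^396 − 1] / 0.0085 = 2570 × 3241.573222 = 8,330,843.1800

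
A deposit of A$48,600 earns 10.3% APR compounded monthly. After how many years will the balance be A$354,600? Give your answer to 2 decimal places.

Periodic rate i = 0.103/12 = 0.00858333.
n = ln(354600/48600) / ln(1+0.00858333) = ln(7.29630) / 0.008547 = 232.5302 months
= 232.5302/12 years

19.38 years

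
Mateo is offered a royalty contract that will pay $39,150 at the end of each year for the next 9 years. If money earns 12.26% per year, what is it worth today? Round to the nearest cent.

Annuity factor a(9|0.1226) = 5.275999; PV = 39150 × 5.275999 = 206,555.3482

$206,555.35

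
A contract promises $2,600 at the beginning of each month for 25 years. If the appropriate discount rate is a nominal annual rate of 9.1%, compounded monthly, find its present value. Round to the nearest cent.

$309,639.12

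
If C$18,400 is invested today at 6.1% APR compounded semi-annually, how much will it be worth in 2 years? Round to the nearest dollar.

C$20,750

With 2 periods per year: i = 0.0305, n = 4.
FV = 18,400 × (1 + 0.0305)^4 = 20,749.6037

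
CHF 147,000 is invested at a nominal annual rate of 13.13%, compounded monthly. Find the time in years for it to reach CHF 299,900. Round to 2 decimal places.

5.46 years

Periodic rate i = 0.1313/12 = 0.0109417.
n = ln(299900/147000) / ln(1+0.0109417) = ln(2.04014) / 0.010882 = 65.5211 months
= 65.5211/12 years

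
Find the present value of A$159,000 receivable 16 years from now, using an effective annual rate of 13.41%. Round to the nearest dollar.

A$21,231

PV = 159,000 / (1 + 0.1341)^16 = 159,000 / 7.488962 = 21,231.2477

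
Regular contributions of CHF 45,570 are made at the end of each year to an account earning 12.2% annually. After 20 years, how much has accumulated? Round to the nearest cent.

CHF 3,360,492.80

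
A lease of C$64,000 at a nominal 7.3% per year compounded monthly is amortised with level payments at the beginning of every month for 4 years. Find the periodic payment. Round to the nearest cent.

C$1,532.16

i = 0.073/12 = 0.00608333 per month; n = 4·12 = 48.
Annuity-PV factor × (1+i) = 41.771024; PMT = 64000 / 41.771024 = 1,532.1626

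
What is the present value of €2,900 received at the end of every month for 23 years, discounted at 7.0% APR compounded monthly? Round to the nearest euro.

€397,304

i = 0.07/12 = 0.00583333 per month; n = 23·12 = 276.
PV = 2900 × [1 − (1+0.00583333)^(−276)] / 0.00583333 = 2900 × 137.001461 = 397,304.2379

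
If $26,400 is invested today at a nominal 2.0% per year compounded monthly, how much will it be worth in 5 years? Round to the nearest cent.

$29,174.08

Periodic rate i = 0.02/12 = 0.00166667; n = 5 × 12 = 60 periods.
FV = 26,400 × (1 + 0.00166667)^60 = 29,174.0837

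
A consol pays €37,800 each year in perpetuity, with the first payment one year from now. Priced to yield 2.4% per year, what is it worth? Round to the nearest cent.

PV = C/r = 37800/0.024 = 1,575,000.0000

€1,575,000.00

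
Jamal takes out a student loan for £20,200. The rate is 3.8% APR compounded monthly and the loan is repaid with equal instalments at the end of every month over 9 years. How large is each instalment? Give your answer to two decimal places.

With 12 periods per year: i = 0.00316667, n = 108.
PMT = 20200 / ( [1 − (1+0.00316667)^(−108)] / 0.00316667 ) = 20200 / 91.347742 = 221.1330

£221.13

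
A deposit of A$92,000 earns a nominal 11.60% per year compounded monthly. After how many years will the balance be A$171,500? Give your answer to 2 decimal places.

Periodic rate i = 0.116/12 = 0.00966667.
(1+i)^n = 171500/92000 = 1.86413, so n = ln 1.86413 / ln 1.00967 = 64.7379 months
= 64.7379/12 years

5.39 years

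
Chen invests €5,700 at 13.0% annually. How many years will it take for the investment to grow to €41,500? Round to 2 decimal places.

16.24 years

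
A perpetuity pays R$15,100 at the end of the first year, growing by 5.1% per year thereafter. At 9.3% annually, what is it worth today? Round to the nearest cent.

PV = D₁/(r − g) = 15100/(0.093 − 0.051) = 359,523.8095

R$359,523.81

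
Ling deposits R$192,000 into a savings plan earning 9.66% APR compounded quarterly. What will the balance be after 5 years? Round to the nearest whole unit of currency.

Periodic rate i = 0.0966/4 = 0.02415; n = 5 × 4 = 20 periods.
FV = PV·(1+i)^n = 192,000 × 1.611652 = 309,437.2661

R$309,437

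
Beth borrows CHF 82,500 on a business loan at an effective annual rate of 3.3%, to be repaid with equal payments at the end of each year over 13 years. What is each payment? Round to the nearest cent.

CHF 7,907.02

PMT = 82500 / ( [1 − (1+0.033)^(−13)] / 0.033 ) = 82500 / 10.433762 = 7,907.0236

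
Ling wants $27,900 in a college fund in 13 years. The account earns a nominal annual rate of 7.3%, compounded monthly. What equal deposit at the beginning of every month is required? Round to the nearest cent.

$107.06

With 12 periods per year: i = 0.00608333, n = 156.
FV-annuity factor × (1+i) = 260.596484; PMT = 27900 / 260.596484 = 107.0621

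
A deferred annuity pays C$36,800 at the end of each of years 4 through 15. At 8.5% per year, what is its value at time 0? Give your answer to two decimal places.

C$211,607.88

Value one period before first payment (t=3): 36800 × [1 − (1+0.085)^(−12)] / 0.085 = 36800 × 7.344686 = 270,284.4474
PV₀ = 270,284.4474 / (1+0.085)^3 = 270,284.4474 / 1.277289 = 211,607.8827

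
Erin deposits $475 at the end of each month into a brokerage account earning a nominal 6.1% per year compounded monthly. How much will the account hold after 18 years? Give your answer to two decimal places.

With 12 periods per year: i = 0.00508333, n = 216.
FV = 475 × [(1+0.00508333)^216 − 1] / 0.00508333 = 475 × 391.443227 = 185,935.5329

$185,935.53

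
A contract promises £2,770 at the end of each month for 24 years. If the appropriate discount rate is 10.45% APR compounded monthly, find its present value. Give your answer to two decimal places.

i = 0.1045/12 = 0.00870833 per month; n = 24·12 = 288.
Annuity factor a(288|0.00870833) = 105.379536; PV = 2770 × 105.379536 = 291,901.3152

£291,901.32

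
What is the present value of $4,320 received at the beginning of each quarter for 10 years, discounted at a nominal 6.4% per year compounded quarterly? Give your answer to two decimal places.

$128,938.50

Periodic rate i = 0.064/4 = 0.016; n = 10 × 4 = 40 periods.
PV = 4320 × [1 − (1+0.016)^(−40)] / 0.016 × (1+i) = 4320 × 29.846874 = 128,938.4971
Payments are at the start of each period, so multiply by (1+i).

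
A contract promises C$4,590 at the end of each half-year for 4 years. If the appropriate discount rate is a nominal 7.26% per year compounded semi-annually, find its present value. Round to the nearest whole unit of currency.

Periodic rate i = 0.0726/2 = 0.0363; n = 4 × 2 = 8 periods.
Annuity factor a(8|0.0363) = 6.836813; PV = 4590 × 6.836813 = 31,380.9696

C$31,381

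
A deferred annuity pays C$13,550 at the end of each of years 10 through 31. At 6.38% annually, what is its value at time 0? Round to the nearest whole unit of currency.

C$90,503

Value one period before first payment (t=9): 13550 × [1 − (1+0.0638)^(−22)] / 0.0638 = 13550 × 11.653670 = 157,907.2337
PV₀ = 157,907.2337 / (1+0.0638)^9 = 157,907.2337 / 1.744777 = 90,502.8283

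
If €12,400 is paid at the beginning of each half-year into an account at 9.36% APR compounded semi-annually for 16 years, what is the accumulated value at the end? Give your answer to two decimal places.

Periodic rate i = 0.0936/2 = 0.0468; n = 16 × 2 = 32 periods.
FV = PMT · [(1+i)^n − 1] / i × (1+i) = 12400 · 74.294686 = 921,254.1049
Payments are at the start of each period, so multiply by (1+i).

€921,254.10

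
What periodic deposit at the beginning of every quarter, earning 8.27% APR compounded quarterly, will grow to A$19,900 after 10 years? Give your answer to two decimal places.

Periodic rate i = 0.0827/4 = 0.020675; n = 10 × 4 = 40 periods.
PMT = 19900 / ( [(1+0.020675)^40 − 1] / 0.020675 × (1+i) ) = 19900 / 62.561003 = 318.0895

A$318.09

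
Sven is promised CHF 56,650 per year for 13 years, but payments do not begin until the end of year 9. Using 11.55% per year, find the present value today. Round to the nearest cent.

CHF 155,175.73

Value one period before first payment (t=8): 56650 × [1 − (1+0.1155)^(−13)] / 0.1155 = 56650 × 6.567204 = 372,032.0829
Discount back 8 years: 372,032.0829 × (1+0.1155)^(−8) = 372,032.0829 × 0.417103 = 155,175.7299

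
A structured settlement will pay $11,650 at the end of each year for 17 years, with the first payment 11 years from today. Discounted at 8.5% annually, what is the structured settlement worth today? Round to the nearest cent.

Value one period before first payment (t=10): 11650 × [1 − (1+0.085)^(−17)] / 0.085 = 11650 × 8.825192 = 102,813.4860
Discount back 10 years: 102,813.4860 × (1+0.085)^(−10) = 102,813.4860 × 0.442285 = 45,472.9053

$45,472.91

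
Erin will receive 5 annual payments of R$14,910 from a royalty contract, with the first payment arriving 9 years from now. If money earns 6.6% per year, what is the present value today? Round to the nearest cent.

R$37,058.76

PV at t=8 (ordinary 5-year annuity): 14910 × a(5|0.066) = 14910 × 4.144488 = 61,794.3149
Discount back 8 years: 61,794.3149 × (1+0.066)^(−8) = 61,794.3149 × 0.599711 = 37,058.7600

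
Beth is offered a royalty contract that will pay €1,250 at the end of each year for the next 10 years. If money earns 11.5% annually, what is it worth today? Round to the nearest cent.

€7,209.71

PV = 1250 × [1 − (1+0.115)^(−10)] / 0.115 = 1250 × 5.767771 = 7,209.7134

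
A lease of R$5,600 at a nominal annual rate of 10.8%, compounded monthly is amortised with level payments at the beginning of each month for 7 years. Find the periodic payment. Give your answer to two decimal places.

With 12 periods per year: i = 0.009, n = 84.
Annuity-PV factor × (1+i) = 59.292048; PMT = 5600 / 59.292048 = 94.4477

R$94.45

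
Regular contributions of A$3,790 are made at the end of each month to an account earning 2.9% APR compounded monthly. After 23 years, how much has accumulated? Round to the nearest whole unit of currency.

A$1,484,869

Periodic rate i = 0.029/12 = 0.00241667; n = 23 × 12 = 276 periods.
FV = 3790 × [(1+0.00241667)^276 − 1] / 0.00241667 = 3790 × 391.786028 = 1,484,869.0458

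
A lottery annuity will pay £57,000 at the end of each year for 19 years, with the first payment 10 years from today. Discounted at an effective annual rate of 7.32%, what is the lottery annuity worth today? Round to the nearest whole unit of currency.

PV at t=9 (ordinary 19-year annuity): 57000 × a(19|0.0732) = 57000 × 10.092122 = 575,250.9551
Discount back 9 years: 575,250.9551 × (1+0.0732)^(−9) = 575,250.9551 × 0.529510 = 304,601.0334

£304,601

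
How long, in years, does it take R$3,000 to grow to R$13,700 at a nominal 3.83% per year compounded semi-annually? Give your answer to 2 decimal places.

Periodic rate i = 0.0383/2 = 0.01915.
n = ln(13700/3000) / ln(1+0.01915) = ln(4.56667) / 0.018969 = 80.0668 half-years
= 80.0668/2 years

40.03 years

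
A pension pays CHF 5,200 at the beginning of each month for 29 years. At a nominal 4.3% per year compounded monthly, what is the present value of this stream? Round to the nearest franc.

i = 0.043/12 = 0.00358333 per month; n = 29·12 = 348.
PV = 5200 × [1 − (1+0.00358333)^(−348)] / 0.00358333 × (1+i) = 5200 × 199.407764 = 1,036,920.3729
Payments are at the start of each period, so multiply by (1+i).

CHF 1,036,920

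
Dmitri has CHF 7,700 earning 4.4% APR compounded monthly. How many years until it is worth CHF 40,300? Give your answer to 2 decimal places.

37.69 years

Periodic rate i = 0.044/12 = 0.00366667.
n = ln(40300/7700) / ln(1+0.00366667) = ln(5.23377) / 0.003660 = 452.2265 months
= 452.2265/12 years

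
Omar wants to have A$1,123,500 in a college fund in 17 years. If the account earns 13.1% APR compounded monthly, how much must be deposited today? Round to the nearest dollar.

i = 0.131/12 = 0.0109167 per month; n = 17·12 = 204.
PV = FV·(1+i)^(−n) = 1,123,500 × 0.109161 = 122,642.3077

A$122,642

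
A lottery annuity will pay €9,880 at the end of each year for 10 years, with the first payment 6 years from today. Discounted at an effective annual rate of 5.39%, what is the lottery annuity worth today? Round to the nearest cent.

€57,582.31

PV at t=5 (ordinary 10-year annuity): 9880 × a(10|0.0539) = 9880 × 7.577556 = 74,866.2507
PV₀ = 74,866.2507 / (1+0.0539)^5 = 74,866.2507 / 1.300161 = 57,582.3072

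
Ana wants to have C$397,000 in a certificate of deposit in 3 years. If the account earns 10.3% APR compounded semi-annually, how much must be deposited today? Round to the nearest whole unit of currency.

C$293,721

i = 0.103/2 = 0.0515 per half-year; n = 3·2 = 6.
PV = FV·(1+i)^(−n) = 397,000 × 0.739851 = 293,720.8962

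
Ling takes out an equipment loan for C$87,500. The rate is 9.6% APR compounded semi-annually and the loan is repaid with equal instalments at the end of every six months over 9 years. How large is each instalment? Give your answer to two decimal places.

C$7,368.79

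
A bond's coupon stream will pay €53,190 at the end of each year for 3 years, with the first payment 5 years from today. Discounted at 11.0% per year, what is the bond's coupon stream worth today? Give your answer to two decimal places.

€85,622.63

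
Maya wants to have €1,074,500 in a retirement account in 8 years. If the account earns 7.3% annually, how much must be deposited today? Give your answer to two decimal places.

€611,517.15

PV = FV·(1+i)^(−n) = 1,074,500 × 0.569118 = 611,517.1539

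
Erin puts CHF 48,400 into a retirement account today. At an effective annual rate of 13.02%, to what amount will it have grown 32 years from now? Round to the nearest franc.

48,400 × (1+0.1302)^32 = 48,400 × 50.230754 = 2,431,168.4796

CHF 2,431,168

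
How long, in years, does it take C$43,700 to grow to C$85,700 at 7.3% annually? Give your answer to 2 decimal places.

9.56 years

n = ln(85700/43700) / ln(1+0.073) = ln(1.96110) / 0.070458 = 9.5589 years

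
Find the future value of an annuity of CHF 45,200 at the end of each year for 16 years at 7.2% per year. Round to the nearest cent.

FV = 45200 × [(1+0.072)^16 − 1] / 0.072 = 45200 × 28.356963 = 1,281,734.7152

CHF 1,281,734.72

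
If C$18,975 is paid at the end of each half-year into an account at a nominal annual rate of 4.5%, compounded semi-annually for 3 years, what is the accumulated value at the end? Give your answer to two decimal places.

Periodic rate i = 0.045/2 = 0.0225; n = 3 × 2 = 6 periods.
FV = 18975 × [(1+0.0225)^6 − 1] / 0.0225 = 18975 × 6.347797 = 120,449.4557

C$120,449.46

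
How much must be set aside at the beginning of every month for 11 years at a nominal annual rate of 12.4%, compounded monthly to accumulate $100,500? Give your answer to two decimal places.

$356.34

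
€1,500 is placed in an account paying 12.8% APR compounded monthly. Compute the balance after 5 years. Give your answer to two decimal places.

i = 0.128/12 = 0.0106667 per month; n = 5·12 = 60.
1,500 × (1+0.0106667)^60 = 1,500 × 1.890064 = 2,835.0962

€2,835.10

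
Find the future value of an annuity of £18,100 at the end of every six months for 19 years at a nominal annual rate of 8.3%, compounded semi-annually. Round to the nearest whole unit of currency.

£1,608,806

Periodic rate i = 0.083/2 = 0.0415; n = 19 × 2 = 38 periods.
FV = 18100 × [(1+0.0415)^38 − 1] / 0.0415 = 18100 × 88.884331 = 1,608,806.3972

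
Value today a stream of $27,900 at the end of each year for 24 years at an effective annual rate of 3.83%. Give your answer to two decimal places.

$432,891.86

PV = PMT · [1 − (1+i)^(−n)] / i = 27900 · 15.515837 = 432,891.8566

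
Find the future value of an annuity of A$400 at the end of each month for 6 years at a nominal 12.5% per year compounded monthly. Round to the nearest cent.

i = 0.125/12 = 0.0104167 per month; n = 6·12 = 72.
FV = 400 × [(1+0.0104167)^72 − 1] / 0.0104167 = 400 × 106.445124 = 42,578.0497

A$42,578.05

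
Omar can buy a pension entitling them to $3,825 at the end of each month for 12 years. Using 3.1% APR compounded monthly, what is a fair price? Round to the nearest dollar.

$459,466

With 12 periods per year: i = 0.00258333, n = 144.
Annuity factor a(144|0.00258333) = 120.121940; PV = 3825 × 120.121940 = 459,466.4222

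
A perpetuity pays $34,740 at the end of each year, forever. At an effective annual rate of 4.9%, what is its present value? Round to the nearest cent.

PV = PMT / i = 34740 / 0.049 = 708,979.5918

$708,979.59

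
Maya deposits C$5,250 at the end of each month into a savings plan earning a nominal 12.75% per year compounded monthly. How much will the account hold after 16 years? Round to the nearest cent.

With 12 periods per year: i = 0.010625, n = 192.
FV = PMT · [(1+i)^n − 1] / i = 5250 · 621.956861 = 3,265,273.5208

C$3,265,273.52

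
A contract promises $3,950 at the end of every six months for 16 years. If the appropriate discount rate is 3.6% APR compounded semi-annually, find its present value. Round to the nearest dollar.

i = 0.036/2 = 0.018 per half-year; n = 16·2 = 32.
PV = 3950 × [1 − (1+0.018)^(−32)] / 0.018 = 3950 × 24.165029 = 95,451.8651

$95,452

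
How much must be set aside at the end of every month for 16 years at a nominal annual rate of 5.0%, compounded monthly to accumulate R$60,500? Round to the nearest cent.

i = 0.05/12 = 0.00416667 per month; n = 16·12 = 192.
FV-annuity factor = 293.242809; PMT = 60500 / 293.242809 = 206.3137

R$206.31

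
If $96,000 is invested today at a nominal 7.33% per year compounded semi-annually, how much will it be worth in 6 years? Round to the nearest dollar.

$147,862

With 2 periods per year: i = 0.03665, n = 12.
FV = 96,000 × (1 + 0.03665)^12 = 147,862.1638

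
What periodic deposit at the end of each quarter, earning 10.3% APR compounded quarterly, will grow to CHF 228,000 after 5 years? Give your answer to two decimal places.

Periodic rate i = 0.103/4 = 0.02575; n = 5 × 4 = 20 periods.
FV-annuity factor = 25.738393; PMT = 228000 / 25.738393 = 8,858.3620

CHF 8,858.36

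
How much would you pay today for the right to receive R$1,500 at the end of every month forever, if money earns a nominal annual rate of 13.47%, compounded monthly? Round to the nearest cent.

R$133,630.29

Periodic rate i = 0.1347/12 = 0.011225.
PV = PMT / i = 1500 / 0.011225 = 133,630.2895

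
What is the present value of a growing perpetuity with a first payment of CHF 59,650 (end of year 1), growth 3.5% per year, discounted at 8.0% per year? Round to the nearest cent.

CHF 1,325,555.56

PV = PMT / (i − g) = 59650 / (0.08 − 0.035) = 59650 / 0.045000 = 1,325,555.5556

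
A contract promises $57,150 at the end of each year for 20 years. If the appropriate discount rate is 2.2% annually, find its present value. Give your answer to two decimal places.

Annuity factor a(20|0.022) = 16.040185; PV = 57150 × 16.040185 = 916,696.5995

$916,696.60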